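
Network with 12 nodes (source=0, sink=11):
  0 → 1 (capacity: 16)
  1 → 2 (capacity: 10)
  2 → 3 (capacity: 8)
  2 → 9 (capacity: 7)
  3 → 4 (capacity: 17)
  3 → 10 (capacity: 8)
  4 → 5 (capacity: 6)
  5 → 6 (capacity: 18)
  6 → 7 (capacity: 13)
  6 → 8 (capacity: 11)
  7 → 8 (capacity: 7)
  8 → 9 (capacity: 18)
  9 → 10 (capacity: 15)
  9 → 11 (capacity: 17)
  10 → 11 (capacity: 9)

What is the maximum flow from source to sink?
Maximum flow = 10

Max flow: 10

Flow assignment:
  0 → 1: 10/16
  1 → 2: 10/10
  2 → 3: 3/8
  2 → 9: 7/7
  3 → 10: 3/8
  9 → 11: 7/17
  10 → 11: 3/9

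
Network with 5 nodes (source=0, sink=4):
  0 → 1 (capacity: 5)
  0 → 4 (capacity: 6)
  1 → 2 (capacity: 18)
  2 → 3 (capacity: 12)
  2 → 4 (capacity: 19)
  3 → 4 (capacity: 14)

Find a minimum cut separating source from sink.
Min cut value = 11, edges: (0,1), (0,4)

Min cut value: 11
Partition: S = [0], T = [1, 2, 3, 4]
Cut edges: (0,1), (0,4)

By max-flow min-cut theorem, max flow = min cut = 11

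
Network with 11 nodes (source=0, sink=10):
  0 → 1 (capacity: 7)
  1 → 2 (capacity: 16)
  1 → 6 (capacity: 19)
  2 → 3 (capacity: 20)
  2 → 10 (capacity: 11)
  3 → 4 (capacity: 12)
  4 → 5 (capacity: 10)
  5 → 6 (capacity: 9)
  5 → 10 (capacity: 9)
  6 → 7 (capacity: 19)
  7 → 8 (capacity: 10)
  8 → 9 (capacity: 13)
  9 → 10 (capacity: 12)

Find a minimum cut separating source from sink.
Min cut value = 7, edges: (0,1)

Min cut value: 7
Partition: S = [0], T = [1, 2, 3, 4, 5, 6, 7, 8, 9, 10]
Cut edges: (0,1)

By max-flow min-cut theorem, max flow = min cut = 7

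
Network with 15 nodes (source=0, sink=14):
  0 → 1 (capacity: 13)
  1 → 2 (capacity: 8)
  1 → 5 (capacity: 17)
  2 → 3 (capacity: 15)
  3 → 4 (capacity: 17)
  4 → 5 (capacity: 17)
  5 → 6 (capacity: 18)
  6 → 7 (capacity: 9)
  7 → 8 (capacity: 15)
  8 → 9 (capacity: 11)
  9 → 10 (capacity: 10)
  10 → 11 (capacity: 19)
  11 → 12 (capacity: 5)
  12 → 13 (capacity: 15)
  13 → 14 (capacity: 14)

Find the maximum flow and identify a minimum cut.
Max flow = 5, Min cut edges: (11,12)

Maximum flow: 5
Minimum cut: (11,12)
Partition: S = [0, 1, 2, 3, 4, 5, 6, 7, 8, 9, 10, 11], T = [12, 13, 14]

Max-flow min-cut theorem verified: both equal 5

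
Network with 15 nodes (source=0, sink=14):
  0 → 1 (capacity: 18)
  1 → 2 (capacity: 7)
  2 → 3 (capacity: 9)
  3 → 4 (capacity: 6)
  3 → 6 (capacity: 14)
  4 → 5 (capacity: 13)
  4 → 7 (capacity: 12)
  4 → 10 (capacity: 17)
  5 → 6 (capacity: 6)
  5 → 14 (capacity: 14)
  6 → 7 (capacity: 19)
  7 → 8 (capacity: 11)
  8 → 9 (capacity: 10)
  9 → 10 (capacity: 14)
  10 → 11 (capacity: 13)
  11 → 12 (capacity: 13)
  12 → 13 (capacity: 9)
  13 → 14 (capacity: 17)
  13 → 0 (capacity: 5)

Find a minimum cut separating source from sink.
Min cut value = 7, edges: (1,2)

Min cut value: 7
Partition: S = [0, 1], T = [2, 3, 4, 5, 6, 7, 8, 9, 10, 11, 12, 13, 14]
Cut edges: (1,2)

By max-flow min-cut theorem, max flow = min cut = 7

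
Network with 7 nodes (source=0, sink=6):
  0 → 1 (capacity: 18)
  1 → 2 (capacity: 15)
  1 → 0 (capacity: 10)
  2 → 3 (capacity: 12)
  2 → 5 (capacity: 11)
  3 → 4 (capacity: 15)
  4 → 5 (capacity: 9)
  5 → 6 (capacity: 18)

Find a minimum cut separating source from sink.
Min cut value = 15, edges: (1,2)

Min cut value: 15
Partition: S = [0, 1], T = [2, 3, 4, 5, 6]
Cut edges: (1,2)

By max-flow min-cut theorem, max flow = min cut = 15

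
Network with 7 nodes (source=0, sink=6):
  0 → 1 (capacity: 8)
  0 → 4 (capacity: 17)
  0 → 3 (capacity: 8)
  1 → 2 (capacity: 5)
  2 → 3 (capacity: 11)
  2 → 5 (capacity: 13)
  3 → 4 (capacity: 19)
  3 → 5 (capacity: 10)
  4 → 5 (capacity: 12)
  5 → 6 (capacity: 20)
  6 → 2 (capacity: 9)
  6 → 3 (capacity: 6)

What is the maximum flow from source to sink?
Maximum flow = 20

Max flow: 20

Flow assignment:
  0 → 4: 12/17
  0 → 3: 8/8
  3 → 5: 8/10
  4 → 5: 12/12
  5 → 6: 20/20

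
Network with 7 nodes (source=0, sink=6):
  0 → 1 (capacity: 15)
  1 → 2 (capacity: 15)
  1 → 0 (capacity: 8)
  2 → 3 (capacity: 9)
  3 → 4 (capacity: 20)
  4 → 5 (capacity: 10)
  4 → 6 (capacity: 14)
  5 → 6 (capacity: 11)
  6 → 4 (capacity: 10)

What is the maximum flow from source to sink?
Maximum flow = 9

Max flow: 9

Flow assignment:
  0 → 1: 9/15
  1 → 2: 9/15
  2 → 3: 9/9
  3 → 4: 9/20
  4 → 6: 9/14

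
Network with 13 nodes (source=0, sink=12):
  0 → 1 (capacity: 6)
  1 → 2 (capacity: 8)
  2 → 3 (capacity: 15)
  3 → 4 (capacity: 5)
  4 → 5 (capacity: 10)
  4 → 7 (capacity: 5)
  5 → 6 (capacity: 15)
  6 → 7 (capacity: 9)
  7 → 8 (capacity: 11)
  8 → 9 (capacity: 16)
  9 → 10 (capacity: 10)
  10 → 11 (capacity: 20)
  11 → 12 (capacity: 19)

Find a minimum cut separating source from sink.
Min cut value = 5, edges: (3,4)

Min cut value: 5
Partition: S = [0, 1, 2, 3], T = [4, 5, 6, 7, 8, 9, 10, 11, 12]
Cut edges: (3,4)

By max-flow min-cut theorem, max flow = min cut = 5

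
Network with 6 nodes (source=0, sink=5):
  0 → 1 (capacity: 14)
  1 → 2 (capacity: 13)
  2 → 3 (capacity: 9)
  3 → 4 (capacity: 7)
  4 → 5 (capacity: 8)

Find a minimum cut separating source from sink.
Min cut value = 7, edges: (3,4)

Min cut value: 7
Partition: S = [0, 1, 2, 3], T = [4, 5]
Cut edges: (3,4)

By max-flow min-cut theorem, max flow = min cut = 7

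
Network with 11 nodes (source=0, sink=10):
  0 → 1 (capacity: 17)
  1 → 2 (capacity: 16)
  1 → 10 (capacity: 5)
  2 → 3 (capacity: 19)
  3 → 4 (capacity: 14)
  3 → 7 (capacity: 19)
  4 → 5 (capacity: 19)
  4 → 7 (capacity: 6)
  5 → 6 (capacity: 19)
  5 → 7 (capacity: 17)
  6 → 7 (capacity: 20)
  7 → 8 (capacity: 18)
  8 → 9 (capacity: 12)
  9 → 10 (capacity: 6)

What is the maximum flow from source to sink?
Maximum flow = 11

Max flow: 11

Flow assignment:
  0 → 1: 11/17
  1 → 2: 6/16
  1 → 10: 5/5
  2 → 3: 6/19
  3 → 7: 6/19
  7 → 8: 6/18
  8 → 9: 6/12
  9 → 10: 6/6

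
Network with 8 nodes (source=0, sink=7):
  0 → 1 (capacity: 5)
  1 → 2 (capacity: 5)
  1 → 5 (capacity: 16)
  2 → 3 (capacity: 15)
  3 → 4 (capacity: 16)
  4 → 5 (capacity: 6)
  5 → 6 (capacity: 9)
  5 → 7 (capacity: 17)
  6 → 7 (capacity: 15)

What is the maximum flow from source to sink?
Maximum flow = 5

Max flow: 5

Flow assignment:
  0 → 1: 5/5
  1 → 5: 5/16
  5 → 7: 5/17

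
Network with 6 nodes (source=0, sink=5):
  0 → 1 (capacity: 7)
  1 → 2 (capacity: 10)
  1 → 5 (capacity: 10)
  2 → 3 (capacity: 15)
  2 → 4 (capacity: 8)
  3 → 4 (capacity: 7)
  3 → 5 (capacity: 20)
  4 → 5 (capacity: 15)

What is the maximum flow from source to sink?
Maximum flow = 7

Max flow: 7

Flow assignment:
  0 → 1: 7/7
  1 → 5: 7/10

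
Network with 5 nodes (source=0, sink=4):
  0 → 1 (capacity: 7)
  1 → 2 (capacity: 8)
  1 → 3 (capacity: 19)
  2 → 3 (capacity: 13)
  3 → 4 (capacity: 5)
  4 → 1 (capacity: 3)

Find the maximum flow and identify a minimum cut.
Max flow = 5, Min cut edges: (3,4)

Maximum flow: 5
Minimum cut: (3,4)
Partition: S = [0, 1, 2, 3], T = [4]

Max-flow min-cut theorem verified: both equal 5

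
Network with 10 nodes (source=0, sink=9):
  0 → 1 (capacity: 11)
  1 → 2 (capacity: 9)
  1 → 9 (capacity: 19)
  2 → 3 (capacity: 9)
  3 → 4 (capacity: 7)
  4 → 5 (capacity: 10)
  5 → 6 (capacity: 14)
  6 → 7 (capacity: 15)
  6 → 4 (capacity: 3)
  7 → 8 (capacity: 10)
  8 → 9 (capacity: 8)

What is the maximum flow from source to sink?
Maximum flow = 11

Max flow: 11

Flow assignment:
  0 → 1: 11/11
  1 → 9: 11/19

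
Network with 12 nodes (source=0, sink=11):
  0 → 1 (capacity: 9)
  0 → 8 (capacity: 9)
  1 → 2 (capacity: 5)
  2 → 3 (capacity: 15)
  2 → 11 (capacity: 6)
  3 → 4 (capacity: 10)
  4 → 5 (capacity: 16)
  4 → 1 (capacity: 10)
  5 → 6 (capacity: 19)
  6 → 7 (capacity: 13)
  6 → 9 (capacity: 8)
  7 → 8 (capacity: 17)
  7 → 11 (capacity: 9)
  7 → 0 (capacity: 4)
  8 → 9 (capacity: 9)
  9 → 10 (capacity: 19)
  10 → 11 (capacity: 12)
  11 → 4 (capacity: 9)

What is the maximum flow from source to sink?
Maximum flow = 14

Max flow: 14

Flow assignment:
  0 → 1: 5/9
  0 → 8: 9/9
  1 → 2: 5/5
  2 → 11: 5/6
  8 → 9: 9/9
  9 → 10: 9/19
  10 → 11: 9/12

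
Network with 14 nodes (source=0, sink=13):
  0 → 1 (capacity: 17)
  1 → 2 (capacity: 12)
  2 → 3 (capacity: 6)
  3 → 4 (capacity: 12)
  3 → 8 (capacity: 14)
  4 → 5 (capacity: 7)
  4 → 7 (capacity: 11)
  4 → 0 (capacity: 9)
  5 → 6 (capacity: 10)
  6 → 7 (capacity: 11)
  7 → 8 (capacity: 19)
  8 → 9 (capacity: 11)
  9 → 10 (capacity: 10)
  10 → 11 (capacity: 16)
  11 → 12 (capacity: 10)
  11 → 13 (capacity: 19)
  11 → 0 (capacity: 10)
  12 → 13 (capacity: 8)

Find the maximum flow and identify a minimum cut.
Max flow = 6, Min cut edges: (2,3)

Maximum flow: 6
Minimum cut: (2,3)
Partition: S = [0, 1, 2], T = [3, 4, 5, 6, 7, 8, 9, 10, 11, 12, 13]

Max-flow min-cut theorem verified: both equal 6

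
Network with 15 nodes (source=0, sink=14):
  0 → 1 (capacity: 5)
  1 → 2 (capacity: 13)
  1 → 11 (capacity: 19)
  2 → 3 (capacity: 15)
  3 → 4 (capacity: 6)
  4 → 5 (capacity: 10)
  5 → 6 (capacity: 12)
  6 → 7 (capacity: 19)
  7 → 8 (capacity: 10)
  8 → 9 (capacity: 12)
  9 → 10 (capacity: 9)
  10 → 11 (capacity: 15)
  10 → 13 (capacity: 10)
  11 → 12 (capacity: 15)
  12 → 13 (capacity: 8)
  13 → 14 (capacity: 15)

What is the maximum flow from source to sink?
Maximum flow = 5

Max flow: 5

Flow assignment:
  0 → 1: 5/5
  1 → 11: 5/19
  11 → 12: 5/15
  12 → 13: 5/8
  13 → 14: 5/15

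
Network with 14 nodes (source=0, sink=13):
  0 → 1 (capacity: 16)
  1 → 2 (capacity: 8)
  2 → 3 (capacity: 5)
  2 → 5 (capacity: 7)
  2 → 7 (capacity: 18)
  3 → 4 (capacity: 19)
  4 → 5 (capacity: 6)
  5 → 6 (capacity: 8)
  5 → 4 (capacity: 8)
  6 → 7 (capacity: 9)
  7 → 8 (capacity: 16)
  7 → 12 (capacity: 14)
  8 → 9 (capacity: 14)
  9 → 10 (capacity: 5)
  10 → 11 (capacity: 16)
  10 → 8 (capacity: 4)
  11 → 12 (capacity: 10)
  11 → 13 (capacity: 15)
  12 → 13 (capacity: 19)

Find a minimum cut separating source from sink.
Min cut value = 8, edges: (1,2)

Min cut value: 8
Partition: S = [0, 1], T = [2, 3, 4, 5, 6, 7, 8, 9, 10, 11, 12, 13]
Cut edges: (1,2)

By max-flow min-cut theorem, max flow = min cut = 8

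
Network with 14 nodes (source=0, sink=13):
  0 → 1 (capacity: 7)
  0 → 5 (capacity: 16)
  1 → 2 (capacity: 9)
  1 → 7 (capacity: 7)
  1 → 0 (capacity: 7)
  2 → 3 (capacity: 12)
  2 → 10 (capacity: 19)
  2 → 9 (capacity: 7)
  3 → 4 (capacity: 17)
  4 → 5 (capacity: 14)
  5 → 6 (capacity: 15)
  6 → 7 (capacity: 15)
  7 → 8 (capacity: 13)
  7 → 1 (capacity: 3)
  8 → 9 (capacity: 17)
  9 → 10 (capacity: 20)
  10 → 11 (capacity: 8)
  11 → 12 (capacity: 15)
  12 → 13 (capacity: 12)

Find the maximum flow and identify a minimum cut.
Max flow = 8, Min cut edges: (10,11)

Maximum flow: 8
Minimum cut: (10,11)
Partition: S = [0, 1, 2, 3, 4, 5, 6, 7, 8, 9, 10], T = [11, 12, 13]

Max-flow min-cut theorem verified: both equal 8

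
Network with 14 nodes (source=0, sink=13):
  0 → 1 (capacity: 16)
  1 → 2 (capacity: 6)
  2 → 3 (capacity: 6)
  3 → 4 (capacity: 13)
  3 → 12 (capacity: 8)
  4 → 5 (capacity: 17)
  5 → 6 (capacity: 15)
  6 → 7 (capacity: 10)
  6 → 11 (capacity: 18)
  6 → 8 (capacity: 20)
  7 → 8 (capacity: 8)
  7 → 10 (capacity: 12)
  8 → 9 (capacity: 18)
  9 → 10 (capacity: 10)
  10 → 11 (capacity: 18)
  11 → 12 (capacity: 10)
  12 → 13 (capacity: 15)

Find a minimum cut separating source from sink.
Min cut value = 6, edges: (2,3)

Min cut value: 6
Partition: S = [0, 1, 2], T = [3, 4, 5, 6, 7, 8, 9, 10, 11, 12, 13]
Cut edges: (2,3)

By max-flow min-cut theorem, max flow = min cut = 6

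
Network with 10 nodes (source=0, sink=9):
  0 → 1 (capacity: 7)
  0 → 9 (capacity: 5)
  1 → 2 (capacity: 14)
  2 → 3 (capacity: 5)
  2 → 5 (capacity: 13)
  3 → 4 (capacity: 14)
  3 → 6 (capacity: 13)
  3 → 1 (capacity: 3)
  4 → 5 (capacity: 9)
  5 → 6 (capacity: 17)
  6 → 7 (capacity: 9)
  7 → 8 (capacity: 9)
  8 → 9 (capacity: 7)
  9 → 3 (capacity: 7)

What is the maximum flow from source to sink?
Maximum flow = 12

Max flow: 12

Flow assignment:
  0 → 1: 7/7
  0 → 9: 5/5
  1 → 2: 7/14
  2 → 3: 5/5
  2 → 5: 2/13
  3 → 6: 5/13
  5 → 6: 2/17
  6 → 7: 7/9
  7 → 8: 7/9
  8 → 9: 7/7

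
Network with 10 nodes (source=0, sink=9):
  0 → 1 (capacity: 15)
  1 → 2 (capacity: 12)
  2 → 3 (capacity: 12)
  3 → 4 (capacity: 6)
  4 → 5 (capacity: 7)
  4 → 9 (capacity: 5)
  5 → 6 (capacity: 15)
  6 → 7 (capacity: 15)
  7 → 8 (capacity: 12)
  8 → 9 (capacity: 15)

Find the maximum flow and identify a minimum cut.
Max flow = 6, Min cut edges: (3,4)

Maximum flow: 6
Minimum cut: (3,4)
Partition: S = [0, 1, 2, 3], T = [4, 5, 6, 7, 8, 9]

Max-flow min-cut theorem verified: both equal 6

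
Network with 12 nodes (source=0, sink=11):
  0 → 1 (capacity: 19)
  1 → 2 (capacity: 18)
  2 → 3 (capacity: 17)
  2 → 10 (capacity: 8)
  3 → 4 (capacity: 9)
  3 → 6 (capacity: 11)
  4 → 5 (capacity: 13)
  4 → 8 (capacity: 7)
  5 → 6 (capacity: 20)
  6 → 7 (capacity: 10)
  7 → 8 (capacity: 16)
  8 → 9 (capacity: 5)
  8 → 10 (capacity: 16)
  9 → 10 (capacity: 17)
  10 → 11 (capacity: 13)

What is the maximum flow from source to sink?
Maximum flow = 13

Max flow: 13

Flow assignment:
  0 → 1: 13/19
  1 → 2: 13/18
  2 → 3: 10/17
  2 → 10: 3/8
  3 → 4: 7/9
  3 → 6: 3/11
  4 → 8: 7/7
  6 → 7: 3/10
  7 → 8: 3/16
  8 → 10: 10/16
  10 → 11: 13/13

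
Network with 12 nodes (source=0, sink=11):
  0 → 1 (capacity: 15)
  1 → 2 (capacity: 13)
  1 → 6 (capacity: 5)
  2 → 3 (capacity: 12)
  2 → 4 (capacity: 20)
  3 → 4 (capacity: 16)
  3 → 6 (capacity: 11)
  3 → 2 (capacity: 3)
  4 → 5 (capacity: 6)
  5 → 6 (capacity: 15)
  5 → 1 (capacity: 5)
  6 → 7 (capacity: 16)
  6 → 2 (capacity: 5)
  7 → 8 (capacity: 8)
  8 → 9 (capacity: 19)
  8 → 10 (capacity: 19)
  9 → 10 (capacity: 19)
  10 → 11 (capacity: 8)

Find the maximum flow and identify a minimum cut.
Max flow = 8, Min cut edges: (10,11)

Maximum flow: 8
Minimum cut: (10,11)
Partition: S = [0, 1, 2, 3, 4, 5, 6, 7, 8, 9, 10], T = [11]

Max-flow min-cut theorem verified: both equal 8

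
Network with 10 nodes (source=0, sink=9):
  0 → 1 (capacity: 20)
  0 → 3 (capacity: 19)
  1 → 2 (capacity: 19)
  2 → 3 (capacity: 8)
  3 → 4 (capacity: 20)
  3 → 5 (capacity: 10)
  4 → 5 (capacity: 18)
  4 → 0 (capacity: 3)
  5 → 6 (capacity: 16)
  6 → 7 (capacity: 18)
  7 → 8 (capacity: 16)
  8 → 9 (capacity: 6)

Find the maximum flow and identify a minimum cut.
Max flow = 6, Min cut edges: (8,9)

Maximum flow: 6
Minimum cut: (8,9)
Partition: S = [0, 1, 2, 3, 4, 5, 6, 7, 8], T = [9]

Max-flow min-cut theorem verified: both equal 6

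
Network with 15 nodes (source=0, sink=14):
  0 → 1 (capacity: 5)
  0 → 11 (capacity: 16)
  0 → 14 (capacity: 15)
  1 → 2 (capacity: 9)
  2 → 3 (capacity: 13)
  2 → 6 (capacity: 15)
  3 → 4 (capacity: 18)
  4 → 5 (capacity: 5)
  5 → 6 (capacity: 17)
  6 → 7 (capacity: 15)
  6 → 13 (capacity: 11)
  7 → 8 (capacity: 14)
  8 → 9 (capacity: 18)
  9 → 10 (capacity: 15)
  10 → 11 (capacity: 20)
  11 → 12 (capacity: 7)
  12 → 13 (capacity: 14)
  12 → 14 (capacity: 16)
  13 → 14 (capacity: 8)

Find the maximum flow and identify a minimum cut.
Max flow = 27, Min cut edges: (0,1), (0,14), (11,12)

Maximum flow: 27
Minimum cut: (0,1), (0,14), (11,12)
Partition: S = [0, 7, 8, 9, 10, 11], T = [1, 2, 3, 4, 5, 6, 12, 13, 14]

Max-flow min-cut theorem verified: both equal 27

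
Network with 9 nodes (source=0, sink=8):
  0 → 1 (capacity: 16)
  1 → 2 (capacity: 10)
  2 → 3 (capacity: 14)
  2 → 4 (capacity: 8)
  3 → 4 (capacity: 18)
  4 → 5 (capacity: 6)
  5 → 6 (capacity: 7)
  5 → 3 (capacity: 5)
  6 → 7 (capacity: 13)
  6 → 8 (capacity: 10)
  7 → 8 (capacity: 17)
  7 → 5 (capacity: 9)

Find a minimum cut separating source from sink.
Min cut value = 6, edges: (4,5)

Min cut value: 6
Partition: S = [0, 1, 2, 3, 4], T = [5, 6, 7, 8]
Cut edges: (4,5)

By max-flow min-cut theorem, max flow = min cut = 6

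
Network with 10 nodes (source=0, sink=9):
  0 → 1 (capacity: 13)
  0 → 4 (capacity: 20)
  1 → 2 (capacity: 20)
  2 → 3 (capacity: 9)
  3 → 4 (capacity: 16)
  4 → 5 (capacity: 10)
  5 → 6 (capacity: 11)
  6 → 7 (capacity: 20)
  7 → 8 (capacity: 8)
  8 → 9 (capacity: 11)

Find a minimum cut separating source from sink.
Min cut value = 8, edges: (7,8)

Min cut value: 8
Partition: S = [0, 1, 2, 3, 4, 5, 6, 7], T = [8, 9]
Cut edges: (7,8)

By max-flow min-cut theorem, max flow = min cut = 8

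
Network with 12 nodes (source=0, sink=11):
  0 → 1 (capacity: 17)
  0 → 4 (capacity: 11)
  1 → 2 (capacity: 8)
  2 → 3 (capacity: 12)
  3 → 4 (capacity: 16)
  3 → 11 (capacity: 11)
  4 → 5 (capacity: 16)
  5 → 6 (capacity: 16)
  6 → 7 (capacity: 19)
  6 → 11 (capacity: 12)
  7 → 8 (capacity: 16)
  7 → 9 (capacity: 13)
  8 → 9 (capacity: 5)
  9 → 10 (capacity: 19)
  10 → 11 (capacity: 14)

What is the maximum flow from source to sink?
Maximum flow = 19

Max flow: 19

Flow assignment:
  0 → 1: 8/17
  0 → 4: 11/11
  1 → 2: 8/8
  2 → 3: 8/12
  3 → 11: 8/11
  4 → 5: 11/16
  5 → 6: 11/16
  6 → 11: 11/12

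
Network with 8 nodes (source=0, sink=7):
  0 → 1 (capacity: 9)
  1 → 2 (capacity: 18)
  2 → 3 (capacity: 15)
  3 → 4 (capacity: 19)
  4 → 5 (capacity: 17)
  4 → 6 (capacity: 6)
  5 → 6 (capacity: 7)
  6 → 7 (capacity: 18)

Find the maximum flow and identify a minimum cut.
Max flow = 9, Min cut edges: (0,1)

Maximum flow: 9
Minimum cut: (0,1)
Partition: S = [0], T = [1, 2, 3, 4, 5, 6, 7]

Max-flow min-cut theorem verified: both equal 9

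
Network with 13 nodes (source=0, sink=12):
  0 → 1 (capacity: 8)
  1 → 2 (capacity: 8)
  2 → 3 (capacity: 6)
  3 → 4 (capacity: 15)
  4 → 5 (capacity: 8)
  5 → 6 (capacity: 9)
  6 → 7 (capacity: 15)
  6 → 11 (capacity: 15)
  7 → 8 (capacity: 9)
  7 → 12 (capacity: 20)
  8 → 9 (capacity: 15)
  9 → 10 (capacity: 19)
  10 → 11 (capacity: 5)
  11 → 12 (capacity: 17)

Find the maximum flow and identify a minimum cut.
Max flow = 6, Min cut edges: (2,3)

Maximum flow: 6
Minimum cut: (2,3)
Partition: S = [0, 1, 2], T = [3, 4, 5, 6, 7, 8, 9, 10, 11, 12]

Max-flow min-cut theorem verified: both equal 6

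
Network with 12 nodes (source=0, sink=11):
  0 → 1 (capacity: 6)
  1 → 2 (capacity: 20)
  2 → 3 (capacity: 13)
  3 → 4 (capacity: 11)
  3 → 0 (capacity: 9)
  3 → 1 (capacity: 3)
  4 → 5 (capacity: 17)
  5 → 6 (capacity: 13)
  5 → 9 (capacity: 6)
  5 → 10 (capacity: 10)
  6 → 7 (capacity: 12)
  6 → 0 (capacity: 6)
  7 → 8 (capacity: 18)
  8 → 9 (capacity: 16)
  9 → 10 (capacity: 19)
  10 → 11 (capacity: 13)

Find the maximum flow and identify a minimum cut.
Max flow = 6, Min cut edges: (0,1)

Maximum flow: 6
Minimum cut: (0,1)
Partition: S = [0], T = [1, 2, 3, 4, 5, 6, 7, 8, 9, 10, 11]

Max-flow min-cut theorem verified: both equal 6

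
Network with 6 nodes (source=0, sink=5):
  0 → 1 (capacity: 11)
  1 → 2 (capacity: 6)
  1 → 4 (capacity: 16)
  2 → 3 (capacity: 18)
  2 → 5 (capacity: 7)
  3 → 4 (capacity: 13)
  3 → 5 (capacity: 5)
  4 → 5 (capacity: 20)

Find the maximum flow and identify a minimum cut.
Max flow = 11, Min cut edges: (0,1)

Maximum flow: 11
Minimum cut: (0,1)
Partition: S = [0], T = [1, 2, 3, 4, 5]

Max-flow min-cut theorem verified: both equal 11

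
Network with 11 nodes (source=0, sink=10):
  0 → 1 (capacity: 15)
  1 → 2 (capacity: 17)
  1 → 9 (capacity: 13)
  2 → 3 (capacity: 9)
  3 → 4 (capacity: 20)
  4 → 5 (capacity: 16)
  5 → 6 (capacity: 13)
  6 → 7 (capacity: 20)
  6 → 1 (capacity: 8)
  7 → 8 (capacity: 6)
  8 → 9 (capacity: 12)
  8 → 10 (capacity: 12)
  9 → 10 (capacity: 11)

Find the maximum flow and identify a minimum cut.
Max flow = 15, Min cut edges: (0,1)

Maximum flow: 15
Minimum cut: (0,1)
Partition: S = [0], T = [1, 2, 3, 4, 5, 6, 7, 8, 9, 10]

Max-flow min-cut theorem verified: both equal 15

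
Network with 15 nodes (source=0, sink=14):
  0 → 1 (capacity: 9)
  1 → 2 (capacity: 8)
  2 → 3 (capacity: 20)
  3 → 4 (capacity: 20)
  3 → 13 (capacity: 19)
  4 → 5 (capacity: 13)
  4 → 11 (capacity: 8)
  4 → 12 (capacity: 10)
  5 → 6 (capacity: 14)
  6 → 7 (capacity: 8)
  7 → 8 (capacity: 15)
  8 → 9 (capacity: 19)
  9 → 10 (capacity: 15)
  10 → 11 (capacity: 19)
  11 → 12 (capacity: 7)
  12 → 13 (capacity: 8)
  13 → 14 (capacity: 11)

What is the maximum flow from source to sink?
Maximum flow = 8

Max flow: 8

Flow assignment:
  0 → 1: 8/9
  1 → 2: 8/8
  2 → 3: 8/20
  3 → 13: 8/19
  13 → 14: 8/11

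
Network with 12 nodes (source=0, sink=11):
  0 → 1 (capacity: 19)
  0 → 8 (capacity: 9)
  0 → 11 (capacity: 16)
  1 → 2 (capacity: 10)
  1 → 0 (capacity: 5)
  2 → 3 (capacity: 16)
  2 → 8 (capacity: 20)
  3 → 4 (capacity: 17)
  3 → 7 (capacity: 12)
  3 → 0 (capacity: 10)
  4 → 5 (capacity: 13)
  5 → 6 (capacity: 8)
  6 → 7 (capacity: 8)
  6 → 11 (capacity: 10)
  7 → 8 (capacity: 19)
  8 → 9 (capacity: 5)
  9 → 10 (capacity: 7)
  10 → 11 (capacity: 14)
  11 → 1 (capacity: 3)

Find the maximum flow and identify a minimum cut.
Max flow = 29, Min cut edges: (0,11), (5,6), (8,9)

Maximum flow: 29
Minimum cut: (0,11), (5,6), (8,9)
Partition: S = [0, 1, 2, 3, 4, 5, 7, 8], T = [6, 9, 10, 11]

Max-flow min-cut theorem verified: both equal 29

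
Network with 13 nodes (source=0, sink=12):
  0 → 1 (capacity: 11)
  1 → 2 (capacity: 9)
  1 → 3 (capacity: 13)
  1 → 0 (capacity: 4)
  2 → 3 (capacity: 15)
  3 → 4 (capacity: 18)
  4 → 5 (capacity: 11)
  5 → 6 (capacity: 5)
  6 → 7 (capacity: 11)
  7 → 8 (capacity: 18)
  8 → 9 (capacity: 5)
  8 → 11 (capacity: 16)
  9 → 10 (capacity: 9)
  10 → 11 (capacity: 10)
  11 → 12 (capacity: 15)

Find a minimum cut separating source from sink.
Min cut value = 5, edges: (5,6)

Min cut value: 5
Partition: S = [0, 1, 2, 3, 4, 5], T = [6, 7, 8, 9, 10, 11, 12]
Cut edges: (5,6)

By max-flow min-cut theorem, max flow = min cut = 5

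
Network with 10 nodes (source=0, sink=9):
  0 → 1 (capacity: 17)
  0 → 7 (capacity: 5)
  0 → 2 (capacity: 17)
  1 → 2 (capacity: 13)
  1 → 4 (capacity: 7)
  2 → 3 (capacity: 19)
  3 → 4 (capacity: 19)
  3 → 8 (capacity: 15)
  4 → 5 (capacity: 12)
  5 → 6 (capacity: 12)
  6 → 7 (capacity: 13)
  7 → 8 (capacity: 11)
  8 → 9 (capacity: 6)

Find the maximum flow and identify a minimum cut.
Max flow = 6, Min cut edges: (8,9)

Maximum flow: 6
Minimum cut: (8,9)
Partition: S = [0, 1, 2, 3, 4, 5, 6, 7, 8], T = [9]

Max-flow min-cut theorem verified: both equal 6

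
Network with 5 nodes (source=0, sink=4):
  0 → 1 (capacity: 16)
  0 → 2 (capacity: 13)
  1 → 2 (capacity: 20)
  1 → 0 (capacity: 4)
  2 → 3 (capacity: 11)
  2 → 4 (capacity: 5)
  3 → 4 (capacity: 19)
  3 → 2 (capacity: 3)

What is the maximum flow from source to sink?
Maximum flow = 16

Max flow: 16

Flow assignment:
  0 → 1: 3/16
  0 → 2: 13/13
  1 → 2: 3/20
  2 → 3: 11/11
  2 → 4: 5/5
  3 → 4: 11/19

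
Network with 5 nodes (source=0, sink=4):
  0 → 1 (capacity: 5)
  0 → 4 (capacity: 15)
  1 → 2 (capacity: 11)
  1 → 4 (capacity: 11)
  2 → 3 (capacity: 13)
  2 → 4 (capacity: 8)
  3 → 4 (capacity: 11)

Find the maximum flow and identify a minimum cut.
Max flow = 20, Min cut edges: (0,1), (0,4)

Maximum flow: 20
Minimum cut: (0,1), (0,4)
Partition: S = [0], T = [1, 2, 3, 4]

Max-flow min-cut theorem verified: both equal 20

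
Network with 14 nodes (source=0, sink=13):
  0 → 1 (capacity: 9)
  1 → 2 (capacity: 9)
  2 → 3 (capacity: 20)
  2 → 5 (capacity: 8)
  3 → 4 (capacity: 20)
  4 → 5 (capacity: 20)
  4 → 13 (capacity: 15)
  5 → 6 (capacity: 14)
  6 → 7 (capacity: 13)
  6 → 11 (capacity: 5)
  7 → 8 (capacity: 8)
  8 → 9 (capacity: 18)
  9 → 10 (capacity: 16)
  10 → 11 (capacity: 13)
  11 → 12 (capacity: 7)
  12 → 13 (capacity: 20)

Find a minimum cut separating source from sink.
Min cut value = 9, edges: (1,2)

Min cut value: 9
Partition: S = [0, 1], T = [2, 3, 4, 5, 6, 7, 8, 9, 10, 11, 12, 13]
Cut edges: (1,2)

By max-flow min-cut theorem, max flow = min cut = 9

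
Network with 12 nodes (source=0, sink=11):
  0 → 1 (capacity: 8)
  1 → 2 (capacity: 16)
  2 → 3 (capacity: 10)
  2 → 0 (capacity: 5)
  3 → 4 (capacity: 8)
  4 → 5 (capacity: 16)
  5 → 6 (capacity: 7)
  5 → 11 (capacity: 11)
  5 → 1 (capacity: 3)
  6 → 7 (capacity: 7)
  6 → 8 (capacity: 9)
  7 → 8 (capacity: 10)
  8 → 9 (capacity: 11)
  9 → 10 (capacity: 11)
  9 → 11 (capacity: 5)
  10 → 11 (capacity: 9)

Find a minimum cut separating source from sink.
Min cut value = 8, edges: (3,4)

Min cut value: 8
Partition: S = [0, 1, 2, 3], T = [4, 5, 6, 7, 8, 9, 10, 11]
Cut edges: (3,4)

By max-flow min-cut theorem, max flow = min cut = 8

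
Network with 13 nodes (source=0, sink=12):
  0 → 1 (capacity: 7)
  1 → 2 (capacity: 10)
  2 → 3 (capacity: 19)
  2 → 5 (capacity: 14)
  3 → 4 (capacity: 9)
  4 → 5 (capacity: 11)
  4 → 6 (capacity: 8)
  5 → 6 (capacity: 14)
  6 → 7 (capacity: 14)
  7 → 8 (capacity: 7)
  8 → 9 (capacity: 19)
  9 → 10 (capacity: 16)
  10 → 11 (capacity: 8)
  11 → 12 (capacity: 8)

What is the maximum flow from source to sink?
Maximum flow = 7

Max flow: 7

Flow assignment:
  0 → 1: 7/7
  1 → 2: 7/10
  2 → 5: 7/14
  5 → 6: 7/14
  6 → 7: 7/14
  7 → 8: 7/7
  8 → 9: 7/19
  9 → 10: 7/16
  10 → 11: 7/8
  11 → 12: 7/8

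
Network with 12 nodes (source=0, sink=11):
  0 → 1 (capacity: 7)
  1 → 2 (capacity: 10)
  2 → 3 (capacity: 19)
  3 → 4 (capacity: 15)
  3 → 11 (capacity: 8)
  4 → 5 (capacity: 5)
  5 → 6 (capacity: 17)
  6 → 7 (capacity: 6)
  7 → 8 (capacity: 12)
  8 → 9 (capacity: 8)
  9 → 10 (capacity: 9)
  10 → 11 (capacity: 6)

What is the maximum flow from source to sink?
Maximum flow = 7

Max flow: 7

Flow assignment:
  0 → 1: 7/7
  1 → 2: 7/10
  2 → 3: 7/19
  3 → 11: 7/8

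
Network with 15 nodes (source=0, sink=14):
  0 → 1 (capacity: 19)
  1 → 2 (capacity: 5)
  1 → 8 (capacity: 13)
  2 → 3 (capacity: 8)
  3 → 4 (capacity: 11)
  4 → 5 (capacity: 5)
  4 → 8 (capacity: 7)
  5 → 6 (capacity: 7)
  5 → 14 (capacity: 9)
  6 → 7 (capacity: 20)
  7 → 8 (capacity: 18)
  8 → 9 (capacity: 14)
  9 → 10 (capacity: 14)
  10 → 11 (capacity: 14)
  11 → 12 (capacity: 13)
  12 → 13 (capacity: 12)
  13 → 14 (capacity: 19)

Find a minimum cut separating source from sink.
Min cut value = 17, edges: (4,5), (12,13)

Min cut value: 17
Partition: S = [0, 1, 2, 3, 4, 6, 7, 8, 9, 10, 11, 12], T = [5, 13, 14]
Cut edges: (4,5), (12,13)

By max-flow min-cut theorem, max flow = min cut = 17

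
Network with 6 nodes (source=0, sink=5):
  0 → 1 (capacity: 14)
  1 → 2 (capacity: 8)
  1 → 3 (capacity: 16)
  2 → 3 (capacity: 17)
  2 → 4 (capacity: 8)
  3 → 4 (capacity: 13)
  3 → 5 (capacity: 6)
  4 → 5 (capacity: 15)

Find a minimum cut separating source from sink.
Min cut value = 14, edges: (0,1)

Min cut value: 14
Partition: S = [0], T = [1, 2, 3, 4, 5]
Cut edges: (0,1)

By max-flow min-cut theorem, max flow = min cut = 14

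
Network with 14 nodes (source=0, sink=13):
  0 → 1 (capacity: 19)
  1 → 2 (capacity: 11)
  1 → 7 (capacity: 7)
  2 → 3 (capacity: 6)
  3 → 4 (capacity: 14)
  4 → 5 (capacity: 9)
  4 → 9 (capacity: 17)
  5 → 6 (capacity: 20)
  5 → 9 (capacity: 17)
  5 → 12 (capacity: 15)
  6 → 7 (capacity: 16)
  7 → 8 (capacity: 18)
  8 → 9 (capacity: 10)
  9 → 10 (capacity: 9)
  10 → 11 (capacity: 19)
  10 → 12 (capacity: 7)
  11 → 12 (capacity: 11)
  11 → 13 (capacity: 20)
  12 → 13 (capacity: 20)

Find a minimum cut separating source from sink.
Min cut value = 13, edges: (1,7), (2,3)

Min cut value: 13
Partition: S = [0, 1, 2], T = [3, 4, 5, 6, 7, 8, 9, 10, 11, 12, 13]
Cut edges: (1,7), (2,3)

By max-flow min-cut theorem, max flow = min cut = 13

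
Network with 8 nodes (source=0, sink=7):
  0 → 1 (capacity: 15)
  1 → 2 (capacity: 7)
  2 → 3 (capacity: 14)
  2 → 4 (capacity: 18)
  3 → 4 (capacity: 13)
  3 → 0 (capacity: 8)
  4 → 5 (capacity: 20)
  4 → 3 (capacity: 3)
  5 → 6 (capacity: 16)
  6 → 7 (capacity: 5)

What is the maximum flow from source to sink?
Maximum flow = 5

Max flow: 5

Flow assignment:
  0 → 1: 7/15
  1 → 2: 7/7
  2 → 4: 7/18
  3 → 0: 2/8
  4 → 5: 5/20
  4 → 3: 2/3
  5 → 6: 5/16
  6 → 7: 5/5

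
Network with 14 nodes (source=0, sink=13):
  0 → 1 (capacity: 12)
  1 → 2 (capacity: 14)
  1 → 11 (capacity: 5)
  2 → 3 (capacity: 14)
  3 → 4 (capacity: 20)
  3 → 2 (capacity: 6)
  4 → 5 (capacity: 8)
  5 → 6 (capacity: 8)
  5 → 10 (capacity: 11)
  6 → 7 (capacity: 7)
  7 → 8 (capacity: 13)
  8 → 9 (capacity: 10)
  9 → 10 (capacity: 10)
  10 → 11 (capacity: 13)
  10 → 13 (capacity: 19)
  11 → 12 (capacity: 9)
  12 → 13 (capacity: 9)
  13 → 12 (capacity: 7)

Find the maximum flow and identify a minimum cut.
Max flow = 12, Min cut edges: (0,1)

Maximum flow: 12
Minimum cut: (0,1)
Partition: S = [0], T = [1, 2, 3, 4, 5, 6, 7, 8, 9, 10, 11, 12, 13]

Max-flow min-cut theorem verified: both equal 12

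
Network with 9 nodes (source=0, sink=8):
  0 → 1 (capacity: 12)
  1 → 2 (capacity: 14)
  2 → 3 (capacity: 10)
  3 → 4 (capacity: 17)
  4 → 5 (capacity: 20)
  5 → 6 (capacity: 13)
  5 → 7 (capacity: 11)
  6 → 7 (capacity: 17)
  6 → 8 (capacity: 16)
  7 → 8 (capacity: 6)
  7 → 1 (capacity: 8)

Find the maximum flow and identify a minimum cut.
Max flow = 10, Min cut edges: (2,3)

Maximum flow: 10
Minimum cut: (2,3)
Partition: S = [0, 1, 2], T = [3, 4, 5, 6, 7, 8]

Max-flow min-cut theorem verified: both equal 10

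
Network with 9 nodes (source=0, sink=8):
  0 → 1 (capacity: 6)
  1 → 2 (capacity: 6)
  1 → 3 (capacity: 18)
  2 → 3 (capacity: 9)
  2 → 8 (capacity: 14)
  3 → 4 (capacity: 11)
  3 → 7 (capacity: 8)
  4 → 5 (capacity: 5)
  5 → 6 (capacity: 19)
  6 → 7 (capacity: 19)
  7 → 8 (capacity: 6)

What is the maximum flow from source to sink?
Maximum flow = 6

Max flow: 6

Flow assignment:
  0 → 1: 6/6
  1 → 2: 6/6
  2 → 8: 6/14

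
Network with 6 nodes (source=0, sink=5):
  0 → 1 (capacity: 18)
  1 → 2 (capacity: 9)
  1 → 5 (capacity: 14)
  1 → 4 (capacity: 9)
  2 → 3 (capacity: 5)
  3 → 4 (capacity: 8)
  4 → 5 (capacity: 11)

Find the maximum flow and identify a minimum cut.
Max flow = 18, Min cut edges: (0,1)

Maximum flow: 18
Minimum cut: (0,1)
Partition: S = [0], T = [1, 2, 3, 4, 5]

Max-flow min-cut theorem verified: both equal 18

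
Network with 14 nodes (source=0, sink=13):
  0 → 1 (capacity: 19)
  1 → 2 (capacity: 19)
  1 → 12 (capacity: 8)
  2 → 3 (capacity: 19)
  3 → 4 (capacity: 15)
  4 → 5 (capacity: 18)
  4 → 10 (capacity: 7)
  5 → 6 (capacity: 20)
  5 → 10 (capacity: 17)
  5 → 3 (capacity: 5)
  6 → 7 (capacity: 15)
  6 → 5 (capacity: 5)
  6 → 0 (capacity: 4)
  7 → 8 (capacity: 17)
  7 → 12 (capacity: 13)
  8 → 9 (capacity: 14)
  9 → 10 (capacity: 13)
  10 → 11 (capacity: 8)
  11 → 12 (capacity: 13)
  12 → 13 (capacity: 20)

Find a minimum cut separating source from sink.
Min cut value = 19, edges: (0,1)

Min cut value: 19
Partition: S = [0], T = [1, 2, 3, 4, 5, 6, 7, 8, 9, 10, 11, 12, 13]
Cut edges: (0,1)

By max-flow min-cut theorem, max flow = min cut = 19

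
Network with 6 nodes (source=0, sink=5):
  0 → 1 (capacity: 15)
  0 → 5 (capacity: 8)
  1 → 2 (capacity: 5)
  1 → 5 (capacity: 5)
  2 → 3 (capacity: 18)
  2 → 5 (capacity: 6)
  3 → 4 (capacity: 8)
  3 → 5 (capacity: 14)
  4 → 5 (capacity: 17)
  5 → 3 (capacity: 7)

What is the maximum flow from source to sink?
Maximum flow = 18

Max flow: 18

Flow assignment:
  0 → 1: 10/15
  0 → 5: 8/8
  1 → 2: 5/5
  1 → 5: 5/5
  2 → 5: 5/6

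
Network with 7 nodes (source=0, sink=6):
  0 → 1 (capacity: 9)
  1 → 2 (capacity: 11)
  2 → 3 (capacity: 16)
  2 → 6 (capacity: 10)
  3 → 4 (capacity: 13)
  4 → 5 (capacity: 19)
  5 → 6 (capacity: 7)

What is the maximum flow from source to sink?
Maximum flow = 9

Max flow: 9

Flow assignment:
  0 → 1: 9/9
  1 → 2: 9/11
  2 → 6: 9/10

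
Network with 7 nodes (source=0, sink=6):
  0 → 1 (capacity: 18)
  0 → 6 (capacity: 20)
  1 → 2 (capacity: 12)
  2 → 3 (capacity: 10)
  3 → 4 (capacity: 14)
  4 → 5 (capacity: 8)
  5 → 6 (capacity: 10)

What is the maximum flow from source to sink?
Maximum flow = 28

Max flow: 28

Flow assignment:
  0 → 1: 8/18
  0 → 6: 20/20
  1 → 2: 8/12
  2 → 3: 8/10
  3 → 4: 8/14
  4 → 5: 8/8
  5 → 6: 8/10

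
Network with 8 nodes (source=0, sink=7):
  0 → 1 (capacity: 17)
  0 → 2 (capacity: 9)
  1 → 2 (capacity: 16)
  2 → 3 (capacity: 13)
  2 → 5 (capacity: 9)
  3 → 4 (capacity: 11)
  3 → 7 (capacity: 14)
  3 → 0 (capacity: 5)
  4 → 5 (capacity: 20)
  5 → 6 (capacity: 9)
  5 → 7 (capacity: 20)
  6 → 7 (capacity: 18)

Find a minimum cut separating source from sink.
Min cut value = 22, edges: (2,3), (2,5)

Min cut value: 22
Partition: S = [0, 1, 2], T = [3, 4, 5, 6, 7]
Cut edges: (2,3), (2,5)

By max-flow min-cut theorem, max flow = min cut = 22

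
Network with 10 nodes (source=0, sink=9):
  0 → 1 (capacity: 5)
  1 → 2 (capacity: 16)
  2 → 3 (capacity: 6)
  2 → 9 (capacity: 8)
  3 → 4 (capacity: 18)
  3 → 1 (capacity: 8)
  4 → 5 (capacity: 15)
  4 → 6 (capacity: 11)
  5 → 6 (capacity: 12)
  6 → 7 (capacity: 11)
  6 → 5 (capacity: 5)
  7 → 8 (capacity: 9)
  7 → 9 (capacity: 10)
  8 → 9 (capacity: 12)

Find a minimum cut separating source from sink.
Min cut value = 5, edges: (0,1)

Min cut value: 5
Partition: S = [0], T = [1, 2, 3, 4, 5, 6, 7, 8, 9]
Cut edges: (0,1)

By max-flow min-cut theorem, max flow = min cut = 5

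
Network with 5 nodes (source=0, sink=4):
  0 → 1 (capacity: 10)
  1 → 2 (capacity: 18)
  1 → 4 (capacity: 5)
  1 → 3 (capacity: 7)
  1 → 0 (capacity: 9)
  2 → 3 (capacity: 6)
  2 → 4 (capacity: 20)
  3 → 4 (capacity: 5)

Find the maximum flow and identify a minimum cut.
Max flow = 10, Min cut edges: (0,1)

Maximum flow: 10
Minimum cut: (0,1)
Partition: S = [0], T = [1, 2, 3, 4]

Max-flow min-cut theorem verified: both equal 10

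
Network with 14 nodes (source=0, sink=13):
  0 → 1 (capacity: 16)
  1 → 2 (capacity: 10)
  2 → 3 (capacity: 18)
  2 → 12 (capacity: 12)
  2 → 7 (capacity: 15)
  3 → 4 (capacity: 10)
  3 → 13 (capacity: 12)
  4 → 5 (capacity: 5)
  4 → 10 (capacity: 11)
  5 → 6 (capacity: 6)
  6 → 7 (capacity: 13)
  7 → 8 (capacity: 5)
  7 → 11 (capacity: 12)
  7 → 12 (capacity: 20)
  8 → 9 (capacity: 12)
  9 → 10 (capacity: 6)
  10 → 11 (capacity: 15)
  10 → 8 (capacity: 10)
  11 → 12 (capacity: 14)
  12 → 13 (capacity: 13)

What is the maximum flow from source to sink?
Maximum flow = 10

Max flow: 10

Flow assignment:
  0 → 1: 10/16
  1 → 2: 10/10
  2 → 3: 10/18
  3 → 13: 10/12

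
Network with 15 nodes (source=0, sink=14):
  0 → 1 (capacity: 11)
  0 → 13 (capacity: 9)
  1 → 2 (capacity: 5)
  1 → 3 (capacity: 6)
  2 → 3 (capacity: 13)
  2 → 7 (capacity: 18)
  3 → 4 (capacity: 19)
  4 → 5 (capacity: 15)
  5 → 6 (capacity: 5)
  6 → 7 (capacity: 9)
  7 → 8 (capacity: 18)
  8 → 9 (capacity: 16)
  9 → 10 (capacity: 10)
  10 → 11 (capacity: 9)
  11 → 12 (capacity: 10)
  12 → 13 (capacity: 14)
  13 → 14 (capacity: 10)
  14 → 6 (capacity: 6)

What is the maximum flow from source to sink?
Maximum flow = 10

Max flow: 10

Flow assignment:
  0 → 1: 9/11
  0 → 13: 1/9
  1 → 2: 4/5
  1 → 3: 5/6
  2 → 7: 4/18
  3 → 4: 5/19
  4 → 5: 5/15
  5 → 6: 5/5
  6 → 7: 5/9
  7 → 8: 9/18
  8 → 9: 9/16
  9 → 10: 9/10
  10 → 11: 9/9
  11 → 12: 9/10
  12 → 13: 9/14
  13 → 14: 10/10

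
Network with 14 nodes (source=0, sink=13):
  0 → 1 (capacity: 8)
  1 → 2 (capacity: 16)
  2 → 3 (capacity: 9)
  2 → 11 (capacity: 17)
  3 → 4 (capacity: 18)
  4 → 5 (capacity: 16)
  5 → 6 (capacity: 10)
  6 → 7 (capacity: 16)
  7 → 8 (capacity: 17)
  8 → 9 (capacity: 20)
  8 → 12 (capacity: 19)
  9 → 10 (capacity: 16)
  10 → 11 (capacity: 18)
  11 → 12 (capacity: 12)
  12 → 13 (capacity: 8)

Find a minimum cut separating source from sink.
Min cut value = 8, edges: (12,13)

Min cut value: 8
Partition: S = [0, 1, 2, 3, 4, 5, 6, 7, 8, 9, 10, 11, 12], T = [13]
Cut edges: (12,13)

By max-flow min-cut theorem, max flow = min cut = 8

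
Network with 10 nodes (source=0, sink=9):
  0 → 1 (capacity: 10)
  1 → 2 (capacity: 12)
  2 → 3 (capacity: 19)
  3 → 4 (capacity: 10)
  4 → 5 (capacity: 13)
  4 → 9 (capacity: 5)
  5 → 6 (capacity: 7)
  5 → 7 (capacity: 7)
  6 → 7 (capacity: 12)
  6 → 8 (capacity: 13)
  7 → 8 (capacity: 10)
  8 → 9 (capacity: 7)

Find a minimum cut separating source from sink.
Min cut value = 10, edges: (3,4)

Min cut value: 10
Partition: S = [0, 1, 2, 3], T = [4, 5, 6, 7, 8, 9]
Cut edges: (3,4)

By max-flow min-cut theorem, max flow = min cut = 10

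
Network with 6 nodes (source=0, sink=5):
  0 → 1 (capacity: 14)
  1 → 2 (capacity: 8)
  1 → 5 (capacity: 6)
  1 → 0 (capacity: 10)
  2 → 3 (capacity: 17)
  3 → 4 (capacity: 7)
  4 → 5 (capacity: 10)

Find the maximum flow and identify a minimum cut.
Max flow = 13, Min cut edges: (1,5), (3,4)

Maximum flow: 13
Minimum cut: (1,5), (3,4)
Partition: S = [0, 1, 2, 3], T = [4, 5]

Max-flow min-cut theorem verified: both equal 13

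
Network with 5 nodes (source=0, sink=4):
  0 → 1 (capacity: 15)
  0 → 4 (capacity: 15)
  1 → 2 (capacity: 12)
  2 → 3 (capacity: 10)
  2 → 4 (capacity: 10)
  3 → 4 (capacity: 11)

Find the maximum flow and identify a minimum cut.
Max flow = 27, Min cut edges: (0,4), (1,2)

Maximum flow: 27
Minimum cut: (0,4), (1,2)
Partition: S = [0, 1], T = [2, 3, 4]

Max-flow min-cut theorem verified: both equal 27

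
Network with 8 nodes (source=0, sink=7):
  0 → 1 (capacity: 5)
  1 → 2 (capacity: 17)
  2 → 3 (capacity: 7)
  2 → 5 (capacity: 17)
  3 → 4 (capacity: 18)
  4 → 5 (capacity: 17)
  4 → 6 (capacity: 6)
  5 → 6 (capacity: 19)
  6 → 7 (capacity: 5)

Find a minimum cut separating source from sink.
Min cut value = 5, edges: (6,7)

Min cut value: 5
Partition: S = [0, 1, 2, 3, 4, 5, 6], T = [7]
Cut edges: (6,7)

By max-flow min-cut theorem, max flow = min cut = 5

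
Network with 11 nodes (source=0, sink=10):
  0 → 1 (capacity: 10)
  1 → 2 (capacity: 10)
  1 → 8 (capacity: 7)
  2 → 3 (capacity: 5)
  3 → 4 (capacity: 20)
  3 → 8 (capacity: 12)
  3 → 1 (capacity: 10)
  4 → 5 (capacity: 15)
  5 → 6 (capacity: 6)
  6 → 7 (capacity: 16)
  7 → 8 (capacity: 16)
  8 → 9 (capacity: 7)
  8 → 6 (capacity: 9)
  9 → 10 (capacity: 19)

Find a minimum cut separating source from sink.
Min cut value = 7, edges: (8,9)

Min cut value: 7
Partition: S = [0, 1, 2, 3, 4, 5, 6, 7, 8], T = [9, 10]
Cut edges: (8,9)

By max-flow min-cut theorem, max flow = min cut = 7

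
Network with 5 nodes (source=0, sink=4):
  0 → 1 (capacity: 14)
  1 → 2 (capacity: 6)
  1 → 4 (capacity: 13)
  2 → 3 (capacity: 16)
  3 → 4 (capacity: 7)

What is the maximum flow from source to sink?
Maximum flow = 14

Max flow: 14

Flow assignment:
  0 → 1: 14/14
  1 → 2: 1/6
  1 → 4: 13/13
  2 → 3: 1/16
  3 → 4: 1/7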